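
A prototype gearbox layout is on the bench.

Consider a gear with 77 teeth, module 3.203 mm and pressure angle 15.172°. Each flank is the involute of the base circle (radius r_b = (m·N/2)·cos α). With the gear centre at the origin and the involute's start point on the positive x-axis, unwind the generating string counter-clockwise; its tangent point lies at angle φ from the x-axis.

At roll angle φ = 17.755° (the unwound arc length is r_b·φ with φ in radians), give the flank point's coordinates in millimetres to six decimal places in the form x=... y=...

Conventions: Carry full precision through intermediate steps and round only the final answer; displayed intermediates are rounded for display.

single-mesh involute tooth geometry (77T wheel at module 3.203)
pitch radius r_p = m·N/2 = 3.203·77/2 = 123.315500
base radius r_b = r_p·cos α = 123.315500·cos 15.172° = 119.017278
roll angle φ = 17.755° = 0.30988321 rad
x = r_b·(cos φ + φ·sin φ) = 124.595293
y = r_b·(sin φ − φ·cos φ) = 1.169248

x=124.595293 y=1.169248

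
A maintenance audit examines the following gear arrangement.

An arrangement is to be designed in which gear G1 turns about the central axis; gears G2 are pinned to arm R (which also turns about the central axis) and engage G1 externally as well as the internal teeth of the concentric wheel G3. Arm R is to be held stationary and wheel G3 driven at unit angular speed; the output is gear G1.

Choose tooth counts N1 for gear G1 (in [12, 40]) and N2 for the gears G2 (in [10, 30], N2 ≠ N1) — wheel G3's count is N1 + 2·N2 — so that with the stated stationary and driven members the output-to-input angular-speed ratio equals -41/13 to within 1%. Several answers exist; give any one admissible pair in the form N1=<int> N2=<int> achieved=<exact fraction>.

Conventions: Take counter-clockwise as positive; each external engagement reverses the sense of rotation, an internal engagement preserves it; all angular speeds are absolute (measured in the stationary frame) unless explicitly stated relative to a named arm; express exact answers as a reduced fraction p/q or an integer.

design class (target -41/13): planetary set
Willis with ω_arm = 0: ω_sun/ω_ring = −N3/N1; set equal to -41/13  ⇒  N3/N1 = −(-41/13) = 41/13
N3 = N1 + 2·N2  ⇒  N2/N1 = (N3/N1 − 1)/2 = (41/13 − 1)/2 = 14/13
smallest multiple with N1 ≥ 12 and N2 ≥ 10: k = 1  ⇒  N1 = 1·13 = 13, N2 = 1·14 = 14 (N1 ≤ 40, N2 ≤ 30, N2 ≠ N1 ✓), N3 = 13 + 2·14 = 41
check: −N3/N1 with N1 = 13, N3 = 41 gives -41/13; |achieved − target| = 0 ≤ 41/1300 ✓

N1=13 N2=14 achieved=-41/13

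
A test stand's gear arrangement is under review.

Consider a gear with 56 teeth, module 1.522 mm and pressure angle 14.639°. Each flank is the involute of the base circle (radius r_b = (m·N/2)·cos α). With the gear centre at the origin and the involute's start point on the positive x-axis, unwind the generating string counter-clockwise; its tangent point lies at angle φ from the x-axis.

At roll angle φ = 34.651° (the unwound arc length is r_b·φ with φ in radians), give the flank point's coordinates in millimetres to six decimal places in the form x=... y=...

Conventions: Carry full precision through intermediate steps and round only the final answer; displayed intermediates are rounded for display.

x=48.097413 y=2.930423

recognized (one wheel, involute flank): single-mesh tooth geometry, m = 1.522, N = 56
pitch radius r_p = m·N/2 = 1.522·56/2 = 42.616000
base radius r_b = r_p·cos α = 42.616000·cos 14.639° = 41.232572
roll angle φ = 34.651° = 0.60477404 rad
x = r_b·(cos φ + φ·sin φ) = 48.097413
y = r_b·(sin φ − φ·cos φ) = 2.930423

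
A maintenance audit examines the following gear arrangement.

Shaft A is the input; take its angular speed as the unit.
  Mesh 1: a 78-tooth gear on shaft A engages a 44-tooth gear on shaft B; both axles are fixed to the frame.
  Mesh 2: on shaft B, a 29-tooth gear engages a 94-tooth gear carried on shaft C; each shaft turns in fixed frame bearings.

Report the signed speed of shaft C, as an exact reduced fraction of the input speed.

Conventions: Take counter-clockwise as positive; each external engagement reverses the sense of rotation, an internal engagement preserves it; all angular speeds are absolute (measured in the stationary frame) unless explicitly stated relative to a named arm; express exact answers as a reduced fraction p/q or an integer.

2-mesh fixed-axis compound train (all bearings frame-fixed)
mesh 1 [78T→44T]: |ω|/ω_in = 1×78/44 = 39/22, sense flips to −
mesh 2 [29T→94T]: |ω|/ω_in = (39/22)×29/94 = 1131/2068, sense flips to +
signed output speed (× input speed) = 1131/2068

1131/2068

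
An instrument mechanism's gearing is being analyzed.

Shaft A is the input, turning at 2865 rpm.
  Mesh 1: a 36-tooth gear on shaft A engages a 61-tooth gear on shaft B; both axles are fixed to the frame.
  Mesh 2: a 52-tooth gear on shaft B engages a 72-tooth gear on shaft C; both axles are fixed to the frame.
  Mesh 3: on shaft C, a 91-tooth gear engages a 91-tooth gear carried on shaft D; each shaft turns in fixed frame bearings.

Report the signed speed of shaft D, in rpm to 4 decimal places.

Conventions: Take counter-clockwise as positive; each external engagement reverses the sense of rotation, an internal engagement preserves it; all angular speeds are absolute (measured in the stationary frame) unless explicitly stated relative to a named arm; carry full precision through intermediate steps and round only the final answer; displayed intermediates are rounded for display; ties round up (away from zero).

class = fixed-axis compound train [3 meshes; 3 ratios multiply, 3 sense flips]
mesh 1 [36T→61T]: ω = 2865.0000×36/61 = 1690.8197 rpm, sense flips to −
mesh 2 [52T→72T]: ω = 1690.8197×52/72 = 1221.1475 rpm, sense flips to +
mesh 3 [91T→91T]: ω = 1221.1475×91/91 = 1221.1475 rpm, sense flips to −
signed output speed = -1221.1475 rpm

-1221.1475 rpm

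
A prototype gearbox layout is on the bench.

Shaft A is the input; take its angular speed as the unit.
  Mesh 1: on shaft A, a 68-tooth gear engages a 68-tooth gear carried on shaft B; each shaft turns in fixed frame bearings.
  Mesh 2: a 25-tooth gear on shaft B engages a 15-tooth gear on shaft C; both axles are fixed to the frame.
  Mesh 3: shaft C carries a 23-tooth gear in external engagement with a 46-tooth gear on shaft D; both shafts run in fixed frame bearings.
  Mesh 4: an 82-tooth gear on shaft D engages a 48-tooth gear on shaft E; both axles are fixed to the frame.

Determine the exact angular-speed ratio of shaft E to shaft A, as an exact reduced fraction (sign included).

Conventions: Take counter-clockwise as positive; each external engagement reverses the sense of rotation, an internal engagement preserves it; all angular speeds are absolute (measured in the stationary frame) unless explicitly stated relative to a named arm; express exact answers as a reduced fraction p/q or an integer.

class = fixed-axis compound train [4 meshes; 4 ratios multiply, 4 sense flips]
mesh 1 [68T→68T]: running ratio 1, sense −
mesh 2 [25T→15T]: running ratio 5/3, sense +
mesh 3 [23T→46T]: running ratio 5/6, sense −
mesh 4 [82T→48T]: running ratio 205/144, sense +
ω_out/ω_in = 205/144

205/144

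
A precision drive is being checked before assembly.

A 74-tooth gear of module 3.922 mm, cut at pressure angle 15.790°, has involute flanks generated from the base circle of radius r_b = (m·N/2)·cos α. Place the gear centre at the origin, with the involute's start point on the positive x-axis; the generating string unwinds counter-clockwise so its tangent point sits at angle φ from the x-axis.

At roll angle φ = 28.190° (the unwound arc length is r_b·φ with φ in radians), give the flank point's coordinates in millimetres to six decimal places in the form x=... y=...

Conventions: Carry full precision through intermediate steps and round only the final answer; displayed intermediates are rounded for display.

single-mesh involute tooth geometry (74T wheel at module 3.922)
pitch radius r_p = m·N/2 = 3.922·74/2 = 145.114000
base radius r_b = r_p·cos α = 145.114000·cos 15.790° = 139.638196
roll angle φ = 28.190° = 0.49200832 rad
x = r_b·(cos φ + φ·sin φ) = 155.530299
y = r_b·(sin φ − φ·cos φ) = 5.410665

x=155.530299 y=5.410665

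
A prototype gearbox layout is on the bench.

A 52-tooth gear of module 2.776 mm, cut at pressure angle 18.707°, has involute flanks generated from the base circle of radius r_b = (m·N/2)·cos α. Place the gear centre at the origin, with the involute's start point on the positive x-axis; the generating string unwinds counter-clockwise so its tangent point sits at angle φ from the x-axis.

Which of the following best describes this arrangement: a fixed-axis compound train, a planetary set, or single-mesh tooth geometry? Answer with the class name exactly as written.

single-mesh tooth geometry

topology: single-mesh involute geometry — m = 2.776, N = 52
classification: single-mesh tooth geometry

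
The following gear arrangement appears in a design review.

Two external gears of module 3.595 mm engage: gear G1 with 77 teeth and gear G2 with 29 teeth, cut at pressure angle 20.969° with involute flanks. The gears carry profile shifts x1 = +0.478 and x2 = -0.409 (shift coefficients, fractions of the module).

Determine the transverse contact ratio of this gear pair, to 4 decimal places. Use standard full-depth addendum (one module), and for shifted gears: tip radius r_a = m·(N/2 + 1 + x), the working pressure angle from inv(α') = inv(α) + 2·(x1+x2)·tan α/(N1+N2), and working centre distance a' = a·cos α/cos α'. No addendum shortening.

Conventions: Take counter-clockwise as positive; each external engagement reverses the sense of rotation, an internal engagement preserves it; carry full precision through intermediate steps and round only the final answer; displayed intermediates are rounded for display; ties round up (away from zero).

recognized (one external pair, fixed centres): single-mesh tooth geometry, m = 3.595, N1 = 77, N2 = 29
base radii: r_b1 = 129.241351, r_b2 = 48.675314
tip radii: r_a1 = 143.720910, r_a2 = 54.252145
inv(α') = inv(20.969°) + 2·(+0.478-0.409)·tan α/(77+29) = 0.01776424  ⇒  α' = 21.16169°
a' = a·cos α / cos α' = 190.5350·cos 20.969°/cos 21.16169° = 190.781970
action lengths: √(r_a1²−r_b1²) = 62.867903, √(r_a2²−r_b2²) = 23.958486
base pitch p_b = π·m·cos α = 10.546070
CR = (62.867903 + 23.958486 − 190.781970·sin 21.16169°)/10.546070 = 1.702425
contact ratio ≈ 1.7024

1.7024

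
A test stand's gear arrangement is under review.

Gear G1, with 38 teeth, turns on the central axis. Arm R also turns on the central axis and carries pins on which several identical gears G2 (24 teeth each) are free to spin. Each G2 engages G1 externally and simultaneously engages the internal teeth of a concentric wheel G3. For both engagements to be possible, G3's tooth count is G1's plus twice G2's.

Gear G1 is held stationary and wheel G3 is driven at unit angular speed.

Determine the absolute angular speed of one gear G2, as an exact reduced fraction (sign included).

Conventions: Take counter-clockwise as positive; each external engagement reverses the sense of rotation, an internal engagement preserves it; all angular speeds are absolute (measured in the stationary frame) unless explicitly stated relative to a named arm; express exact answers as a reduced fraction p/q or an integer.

recognized (axles ride arm R): planetary set, 38/24/86 teeth
ring teeth: 38 + 2·24 = 86
38(ω_sun−ω_arm) = −86(ω_ring−ω_arm),  ω_sun = 0, ω_ring = 1
38(0−ω_arm) = −86(1−ω_arm)  ⇒  124·ω_arm = 86  ⇒  ω_arm = 43/62
sun–planet mesh: 38·(0−43/62) = −24·(ω_p−ω_arm)  ⇒  ω_p−ω_arm = 817/744
ω_p = 43/62 + 817/744 = 43/24
exact speed ratio = 43/24

43/24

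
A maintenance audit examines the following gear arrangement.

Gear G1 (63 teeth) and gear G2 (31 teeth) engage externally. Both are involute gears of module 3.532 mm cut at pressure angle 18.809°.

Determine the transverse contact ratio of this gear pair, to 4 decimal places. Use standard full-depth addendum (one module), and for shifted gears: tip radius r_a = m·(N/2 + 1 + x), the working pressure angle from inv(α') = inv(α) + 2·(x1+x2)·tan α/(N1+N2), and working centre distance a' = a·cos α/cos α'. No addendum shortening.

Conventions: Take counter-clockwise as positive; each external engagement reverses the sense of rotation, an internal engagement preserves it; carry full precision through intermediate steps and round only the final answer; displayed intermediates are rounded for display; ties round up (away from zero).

1.7900

recognized (one external pair, fixed centres): single-mesh tooth geometry, m = 3.532, N1 = 63, N2 = 31
base radii: r_b1 = 105.316670, r_b2 = 51.822488
tip radii: r_a1 = 114.790000, r_a2 = 58.278000
no profile shift: α' = α, a' = a
action lengths: √(r_a1²−r_b1²) = 45.663367, √(r_a2²−r_b2²) = 26.659988
base pitch p_b = π·m·cos α = 10.503558
CR = (45.663367 + 26.659988 − 166.004000·sin 18.80900°)/10.503558 = 1.789991
contact ratio ≈ 1.7900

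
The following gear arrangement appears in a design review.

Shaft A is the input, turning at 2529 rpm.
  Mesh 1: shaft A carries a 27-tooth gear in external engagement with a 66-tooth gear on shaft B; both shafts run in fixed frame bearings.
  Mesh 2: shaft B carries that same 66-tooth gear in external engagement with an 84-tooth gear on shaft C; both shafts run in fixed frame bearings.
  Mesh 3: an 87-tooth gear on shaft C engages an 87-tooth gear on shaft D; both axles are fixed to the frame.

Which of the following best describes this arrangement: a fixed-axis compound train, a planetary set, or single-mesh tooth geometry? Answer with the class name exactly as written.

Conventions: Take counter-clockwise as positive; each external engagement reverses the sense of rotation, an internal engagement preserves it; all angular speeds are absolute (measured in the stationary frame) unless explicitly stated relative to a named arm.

fixed-axis compound train

topology: fixed-axis compound train — 3 meshes, A→D
classification: fixed-axis compound train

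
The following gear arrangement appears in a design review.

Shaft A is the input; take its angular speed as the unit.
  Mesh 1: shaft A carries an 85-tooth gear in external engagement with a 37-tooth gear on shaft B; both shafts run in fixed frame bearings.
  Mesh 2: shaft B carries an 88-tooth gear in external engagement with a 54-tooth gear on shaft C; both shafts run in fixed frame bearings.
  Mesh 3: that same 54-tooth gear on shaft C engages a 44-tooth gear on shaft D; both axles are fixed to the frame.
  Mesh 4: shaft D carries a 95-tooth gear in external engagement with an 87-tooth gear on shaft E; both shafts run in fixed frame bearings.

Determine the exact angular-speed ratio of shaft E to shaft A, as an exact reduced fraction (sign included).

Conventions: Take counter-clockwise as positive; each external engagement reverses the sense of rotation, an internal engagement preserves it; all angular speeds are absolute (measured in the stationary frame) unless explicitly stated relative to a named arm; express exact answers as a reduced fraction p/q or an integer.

16150/3219

class = fixed-axis compound train [4 meshes; 4 ratios multiply, 4 sense flips]
mesh 1 [85T→37T]: running ratio 85/37, sense −
mesh 2 [88T→54T]: running ratio 3740/999, sense +
mesh 3 [54T→44T]: running ratio 170/37, sense −
mesh 4 [95T→87T]: running ratio 16150/3219, sense +
ω_out/ω_in = 16150/3219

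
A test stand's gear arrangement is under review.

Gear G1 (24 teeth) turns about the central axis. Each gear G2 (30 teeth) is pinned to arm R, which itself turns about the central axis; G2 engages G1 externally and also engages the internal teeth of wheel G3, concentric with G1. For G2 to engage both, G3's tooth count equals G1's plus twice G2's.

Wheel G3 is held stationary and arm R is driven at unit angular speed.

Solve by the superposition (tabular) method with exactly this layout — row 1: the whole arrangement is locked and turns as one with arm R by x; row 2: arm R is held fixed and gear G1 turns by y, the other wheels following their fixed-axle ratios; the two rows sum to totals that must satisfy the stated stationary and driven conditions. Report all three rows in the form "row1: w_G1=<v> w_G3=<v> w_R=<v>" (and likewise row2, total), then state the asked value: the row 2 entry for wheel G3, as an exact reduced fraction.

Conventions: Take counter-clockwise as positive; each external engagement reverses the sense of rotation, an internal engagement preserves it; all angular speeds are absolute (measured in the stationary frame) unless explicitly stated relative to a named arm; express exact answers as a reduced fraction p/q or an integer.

topology: planetary set — G1 24T / G2 30T / G3 84T, arm = carrier (Willis)
row 1 — lock + rotate with arm: ω_sun = ω_ring = ω_arm = x
row 2 — arm fixed, fixed-axis ratios: sun y, ring −(24/84)·y, arm 0
boundary: total ω_ring = x − (24/84)·y = 0 and total ω_arm = x = 1  ⇒  y = 7/2, x = 1
row 2 ring = −(24/84)·7/2 = -1
totals (row 1 + row 2): sun 1 + 7/2 = 9/2, ring 1 + (-1) = 0, arm 1 + 0 = 1
asked cell (row2, ring) = -1

row1: w_G1=1 w_G3=1 w_R=1
row2: w_G1=7/2 w_G3=-1 w_R=0
total: w_G1=9/2 w_G3=0 w_R=1
asked value: -1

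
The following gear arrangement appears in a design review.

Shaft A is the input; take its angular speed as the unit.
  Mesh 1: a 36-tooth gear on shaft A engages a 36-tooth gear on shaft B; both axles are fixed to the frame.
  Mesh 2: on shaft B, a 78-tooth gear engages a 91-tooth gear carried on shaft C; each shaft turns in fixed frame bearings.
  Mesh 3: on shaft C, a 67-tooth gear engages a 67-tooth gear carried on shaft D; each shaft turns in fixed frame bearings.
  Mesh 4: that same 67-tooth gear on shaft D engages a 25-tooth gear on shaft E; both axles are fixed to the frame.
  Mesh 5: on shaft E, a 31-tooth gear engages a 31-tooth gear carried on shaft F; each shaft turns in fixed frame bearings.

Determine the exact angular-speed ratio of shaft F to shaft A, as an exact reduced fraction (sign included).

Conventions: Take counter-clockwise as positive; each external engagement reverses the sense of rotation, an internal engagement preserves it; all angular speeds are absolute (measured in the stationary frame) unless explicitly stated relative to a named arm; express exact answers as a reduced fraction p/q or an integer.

-402/175

class = fixed-axis compound train [5 meshes; 5 ratios multiply, 5 sense flips]
mesh 1 [36T→36T]: running ratio 1, sense −
mesh 2 [78T→91T]: running ratio 6/7, sense +
mesh 3 [67T→67T]: running ratio 6/7, sense −
mesh 4 [67T→25T]: running ratio 402/175, sense +
mesh 5 [31T→31T]: running ratio 402/175, sense −
ω_out/ω_in = -402/175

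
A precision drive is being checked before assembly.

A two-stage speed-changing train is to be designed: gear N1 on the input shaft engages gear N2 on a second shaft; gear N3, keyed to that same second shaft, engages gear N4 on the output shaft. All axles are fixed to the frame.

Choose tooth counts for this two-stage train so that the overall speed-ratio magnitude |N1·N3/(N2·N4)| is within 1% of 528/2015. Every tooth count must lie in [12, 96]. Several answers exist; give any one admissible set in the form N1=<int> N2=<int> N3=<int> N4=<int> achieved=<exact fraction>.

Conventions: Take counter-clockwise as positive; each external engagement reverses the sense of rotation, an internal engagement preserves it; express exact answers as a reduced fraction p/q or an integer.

design class (target 528/2015): fixed-axis compound train
target = 528/2015 in lowest terms: an exact hit needs N1·N3 = k·528 and N2·N4 = k·2015 for one integer k, every count in [12, 96]; additionally prefer no 1:1 stage (N1 ≠ N2, N3 ≠ N4)
k = 1: N1·N3 = 528 = 12·44, N2·N4 = 2015 = 31·65
achieved = 12·44/(31·65) = 528/2015; |achieved − target| = 0 ≤ 132/50375 ✓

N1=12 N2=31 N3=44 N4=65 achieved=528/2015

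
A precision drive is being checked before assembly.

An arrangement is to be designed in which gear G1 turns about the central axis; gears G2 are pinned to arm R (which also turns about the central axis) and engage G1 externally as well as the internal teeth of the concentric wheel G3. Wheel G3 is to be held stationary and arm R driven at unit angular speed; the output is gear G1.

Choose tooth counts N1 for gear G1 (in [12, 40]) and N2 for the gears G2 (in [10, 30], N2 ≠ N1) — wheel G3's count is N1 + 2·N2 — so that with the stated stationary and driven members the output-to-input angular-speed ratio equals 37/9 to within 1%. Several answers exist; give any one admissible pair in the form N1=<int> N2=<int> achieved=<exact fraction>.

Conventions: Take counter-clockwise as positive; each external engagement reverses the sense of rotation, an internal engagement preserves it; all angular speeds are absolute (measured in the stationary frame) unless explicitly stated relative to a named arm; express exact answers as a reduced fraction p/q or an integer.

N1=18 N2=19 achieved=37/9

class = planetary set [ratio 37/9 wanted; Willis about the carrier]
Willis with ω_ring = 0: ω_sun/ω_arm = (N1+N3)/N1; set equal to 37/9  ⇒  N3/N1 = 37/9 − 1 = 28/9
N3 = N1 + 2·N2  ⇒  N2/N1 = (N3/N1 − 1)/2 = (28/9 − 1)/2 = 19/18
smallest multiple with N1 ≥ 12 and N2 ≥ 10: k = 1  ⇒  N1 = 1·18 = 18, N2 = 1·19 = 19 (N1 ≤ 40, N2 ≤ 30, N2 ≠ N1 ✓), N3 = 18 + 2·19 = 56
check: (N1+N3)/N1 with N1 = 18, N3 = 56 gives 37/9; |achieved − target| = 0 ≤ 37/900 ✓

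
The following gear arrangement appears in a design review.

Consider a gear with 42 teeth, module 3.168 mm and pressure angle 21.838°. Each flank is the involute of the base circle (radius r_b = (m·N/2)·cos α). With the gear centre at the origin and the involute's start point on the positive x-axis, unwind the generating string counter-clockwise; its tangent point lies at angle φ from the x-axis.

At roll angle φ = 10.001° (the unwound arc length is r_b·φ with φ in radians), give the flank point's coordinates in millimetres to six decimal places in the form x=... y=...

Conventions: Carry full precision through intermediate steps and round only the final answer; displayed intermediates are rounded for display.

x=62.687506 y=0.109139

single-mesh involute tooth geometry (42T wheel at module 3.168)
pitch radius r_p = m·N/2 = 3.168·42/2 = 66.528000
base radius r_b = r_p·cos α = 66.528000·cos 21.838° = 61.753906
roll angle φ = 10.001° = 0.17455038 rad
x = r_b·(cos φ + φ·sin φ) = 62.687506
y = r_b·(sin φ − φ·cos φ) = 0.109139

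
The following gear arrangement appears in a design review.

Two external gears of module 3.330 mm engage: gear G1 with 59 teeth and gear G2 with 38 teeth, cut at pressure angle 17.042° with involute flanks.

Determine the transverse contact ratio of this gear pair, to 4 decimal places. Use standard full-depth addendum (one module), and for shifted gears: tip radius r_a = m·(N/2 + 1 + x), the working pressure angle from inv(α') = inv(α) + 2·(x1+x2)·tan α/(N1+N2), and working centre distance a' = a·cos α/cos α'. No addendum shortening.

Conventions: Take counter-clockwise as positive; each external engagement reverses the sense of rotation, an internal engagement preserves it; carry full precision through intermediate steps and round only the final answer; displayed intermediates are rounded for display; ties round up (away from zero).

recognized (one external pair, fixed centres): single-mesh tooth geometry, m = 3.330, N1 = 59, N2 = 38
base radii: r_b1 = 93.921519, r_b2 = 60.491826
tip radii: r_a1 = 101.565000, r_a2 = 66.600000
no profile shift: α' = α, a' = a
action lengths: √(r_a1²−r_b1²) = 38.654851, √(r_a2²−r_b2²) = 27.862143
base pitch p_b = π·m·cos α = 10.002141
CR = (38.654851 + 27.862143 − 161.505000·sin 17.04200°)/10.002141 = 1.918019
contact ratio ≈ 1.9180

1.9180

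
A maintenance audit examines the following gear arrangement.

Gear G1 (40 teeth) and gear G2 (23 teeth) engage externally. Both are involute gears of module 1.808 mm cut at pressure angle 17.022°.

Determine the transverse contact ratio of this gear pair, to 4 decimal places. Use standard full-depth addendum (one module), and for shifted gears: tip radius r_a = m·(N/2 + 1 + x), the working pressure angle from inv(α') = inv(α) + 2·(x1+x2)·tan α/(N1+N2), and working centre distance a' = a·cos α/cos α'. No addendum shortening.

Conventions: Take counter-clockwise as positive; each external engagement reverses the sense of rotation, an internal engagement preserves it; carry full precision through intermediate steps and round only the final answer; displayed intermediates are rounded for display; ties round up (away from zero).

single-mesh involute tooth geometry (40T engaging 23T at module 1.808)
base radii: r_b1 = 34.575918, r_b2 = 19.881153
tip radii: r_a1 = 37.968000, r_a2 = 22.600000
no profile shift: α' = α, a' = a
action lengths: √(r_a1²−r_b1²) = 15.686775, √(r_a2²−r_b2²) = 10.747082
base pitch p_b = π·m·cos α = 5.431173
CR = (15.686775 + 10.747082 − 56.952000·sin 17.02200°)/5.431173 = 1.797364
contact ratio ≈ 1.7974

1.7974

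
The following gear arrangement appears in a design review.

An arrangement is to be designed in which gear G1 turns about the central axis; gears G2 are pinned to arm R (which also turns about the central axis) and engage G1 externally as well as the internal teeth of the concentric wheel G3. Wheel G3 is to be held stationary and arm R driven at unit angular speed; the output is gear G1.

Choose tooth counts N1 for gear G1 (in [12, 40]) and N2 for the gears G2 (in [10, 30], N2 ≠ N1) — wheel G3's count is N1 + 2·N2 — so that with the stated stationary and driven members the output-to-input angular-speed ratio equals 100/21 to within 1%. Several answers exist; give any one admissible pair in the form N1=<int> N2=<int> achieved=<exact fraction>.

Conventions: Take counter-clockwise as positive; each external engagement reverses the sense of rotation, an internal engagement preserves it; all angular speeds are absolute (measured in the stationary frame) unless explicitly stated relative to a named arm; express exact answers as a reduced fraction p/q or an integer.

N1=21 N2=29 achieved=100/21

planetary set to be sized for 100/21 (Willis relation)
Willis with ω_ring = 0: ω_sun/ω_arm = (N1+N3)/N1; set equal to 100/21  ⇒  N3/N1 = 100/21 − 1 = 79/21
N3 = N1 + 2·N2  ⇒  N2/N1 = (N3/N1 − 1)/2 = (79/21 − 1)/2 = 29/21
smallest multiple with N1 ≥ 12 and N2 ≥ 10: k = 1  ⇒  N1 = 1·21 = 21, N2 = 1·29 = 29 (N1 ≤ 40, N2 ≤ 30, N2 ≠ N1 ✓), N3 = 21 + 2·29 = 79
check: (N1+N3)/N1 with N1 = 21, N3 = 79 gives 100/21; |achieved − target| = 0 ≤ 1/21 ✓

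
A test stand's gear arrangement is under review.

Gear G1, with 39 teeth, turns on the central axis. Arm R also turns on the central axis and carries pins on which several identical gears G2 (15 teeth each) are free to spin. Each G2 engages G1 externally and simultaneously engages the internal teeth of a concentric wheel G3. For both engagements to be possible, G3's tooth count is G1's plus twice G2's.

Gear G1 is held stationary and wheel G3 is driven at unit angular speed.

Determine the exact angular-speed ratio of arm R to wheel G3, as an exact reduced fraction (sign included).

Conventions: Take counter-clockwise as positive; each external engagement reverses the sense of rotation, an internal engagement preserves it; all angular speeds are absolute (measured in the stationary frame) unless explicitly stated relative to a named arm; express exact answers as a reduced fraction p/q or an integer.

23/36

class = planetary set [G3 = 39+2·15 = 69; Willis about the carrier]
ring teeth: 39 + 2·15 = 69
39(ω_sun−ω_arm) = −69(ω_ring−ω_arm),  ω_sun = 0, ω_ring = 1
39(0−ω_arm) = −69(1−ω_arm)  ⇒  108·ω_arm = 69  ⇒  ω_arm = 23/36
ω_out/ω_in = 23/36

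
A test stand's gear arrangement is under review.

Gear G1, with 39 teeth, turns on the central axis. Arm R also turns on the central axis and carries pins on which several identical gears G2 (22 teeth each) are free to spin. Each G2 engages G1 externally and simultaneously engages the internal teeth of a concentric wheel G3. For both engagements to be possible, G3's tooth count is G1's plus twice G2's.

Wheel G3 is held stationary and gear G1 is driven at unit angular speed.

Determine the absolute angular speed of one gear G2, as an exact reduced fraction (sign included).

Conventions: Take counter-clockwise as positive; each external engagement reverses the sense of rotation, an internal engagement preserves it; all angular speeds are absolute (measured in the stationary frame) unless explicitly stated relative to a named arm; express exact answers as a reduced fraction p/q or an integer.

class = planetary set [G3 = 39+2·22 = 83; Willis about the carrier]
ring teeth: 39 + 2·22 = 83
39(ω_sun−ω_arm) = −83(ω_ring−ω_arm),  ω_ring = 0, ω_sun = 1
39(1−ω_arm) = −83(0−ω_arm)  ⇒  122·ω_arm = 39  ⇒  ω_arm = 39/122
sun–planet mesh: 39·(1−39/122) = −22·(ω_p−ω_arm)  ⇒  ω_p−ω_arm = -3237/2684
ω_p = 39/122 − 3237/2684 = -39/44
exact speed ratio = -39/44

-39/44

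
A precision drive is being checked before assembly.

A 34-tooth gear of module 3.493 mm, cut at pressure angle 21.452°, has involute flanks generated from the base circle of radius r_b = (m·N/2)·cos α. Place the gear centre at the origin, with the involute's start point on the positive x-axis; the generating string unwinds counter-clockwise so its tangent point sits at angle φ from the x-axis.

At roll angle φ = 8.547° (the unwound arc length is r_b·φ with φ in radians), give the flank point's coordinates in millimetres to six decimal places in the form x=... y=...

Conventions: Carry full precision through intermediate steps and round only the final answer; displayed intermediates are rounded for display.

x=55.878845 y=0.061017

single-mesh involute tooth geometry (34T wheel at module 3.493)
pitch radius r_p = m·N/2 = 3.493·34/2 = 59.381000
base radius r_b = r_p·cos α = 59.381000·cos 21.452° = 55.267339
roll angle φ = 8.547° = 0.14917329 rad
x = r_b·(cos φ + φ·sin φ) = 55.878845
y = r_b·(sin φ − φ·cos φ) = 0.061017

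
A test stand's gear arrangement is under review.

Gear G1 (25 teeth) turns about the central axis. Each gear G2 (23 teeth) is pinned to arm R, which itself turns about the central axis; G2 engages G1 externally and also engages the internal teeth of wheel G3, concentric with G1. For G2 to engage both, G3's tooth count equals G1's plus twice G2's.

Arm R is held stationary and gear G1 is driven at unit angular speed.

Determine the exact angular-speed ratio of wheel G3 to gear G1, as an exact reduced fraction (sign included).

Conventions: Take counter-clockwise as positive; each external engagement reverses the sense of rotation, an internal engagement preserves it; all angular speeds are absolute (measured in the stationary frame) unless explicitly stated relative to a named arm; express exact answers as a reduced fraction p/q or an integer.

recognized (axles ride arm R): planetary set, 25/23/71 teeth
ring teeth: 25 + 2·23 = 71
25(ω_sun−ω_arm) = −71(ω_ring−ω_arm),  ω_arm = 0, ω_sun = 1
ω_ring = 0 − (25/71)(1−0) = -25/71
ω_out/ω_in = -25/71

-25/71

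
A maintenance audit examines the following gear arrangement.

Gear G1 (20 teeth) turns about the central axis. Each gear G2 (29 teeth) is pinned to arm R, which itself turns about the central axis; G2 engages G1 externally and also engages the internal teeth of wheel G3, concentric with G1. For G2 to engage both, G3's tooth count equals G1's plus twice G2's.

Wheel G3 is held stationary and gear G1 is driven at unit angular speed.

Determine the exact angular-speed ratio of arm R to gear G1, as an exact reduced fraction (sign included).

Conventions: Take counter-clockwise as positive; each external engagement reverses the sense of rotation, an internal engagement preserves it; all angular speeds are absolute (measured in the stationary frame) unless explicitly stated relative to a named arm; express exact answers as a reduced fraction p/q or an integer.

10/49

class = planetary set [G3 = 20+2·29 = 78; Willis about the carrier]
ring teeth: 20 + 2·29 = 78
20(ω_sun−ω_arm) = −78(ω_ring−ω_arm),  ω_ring = 0, ω_sun = 1
20(1−ω_arm) = −78(0−ω_arm)  ⇒  98·ω_arm = 20  ⇒  ω_arm = 10/49
ω_out/ω_in = 10/49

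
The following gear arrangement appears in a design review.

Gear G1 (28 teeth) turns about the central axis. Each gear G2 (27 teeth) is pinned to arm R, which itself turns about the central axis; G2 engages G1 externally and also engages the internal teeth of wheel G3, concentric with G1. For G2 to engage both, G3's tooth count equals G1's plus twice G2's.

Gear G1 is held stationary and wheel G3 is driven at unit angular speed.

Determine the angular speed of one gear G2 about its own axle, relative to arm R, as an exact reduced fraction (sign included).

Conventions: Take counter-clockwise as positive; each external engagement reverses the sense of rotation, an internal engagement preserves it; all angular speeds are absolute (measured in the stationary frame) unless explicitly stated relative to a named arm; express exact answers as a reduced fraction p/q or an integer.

1148/1485

recognized (axles ride arm R): planetary set, 28/27/82 teeth
ring teeth: 28 + 2·27 = 82
28(ω_sun−ω_arm) = −82(ω_ring−ω_arm),  ω_sun = 0, ω_ring = 1
28(0−ω_arm) = −82(1−ω_arm)  ⇒  110·ω_arm = 82  ⇒  ω_arm = 41/55
sun–planet mesh: 28·(0−41/55) = −27·(ω_p−ω_arm)  ⇒  ω_p−ω_arm = 1148/1485
exact speed ratio = 1148/1485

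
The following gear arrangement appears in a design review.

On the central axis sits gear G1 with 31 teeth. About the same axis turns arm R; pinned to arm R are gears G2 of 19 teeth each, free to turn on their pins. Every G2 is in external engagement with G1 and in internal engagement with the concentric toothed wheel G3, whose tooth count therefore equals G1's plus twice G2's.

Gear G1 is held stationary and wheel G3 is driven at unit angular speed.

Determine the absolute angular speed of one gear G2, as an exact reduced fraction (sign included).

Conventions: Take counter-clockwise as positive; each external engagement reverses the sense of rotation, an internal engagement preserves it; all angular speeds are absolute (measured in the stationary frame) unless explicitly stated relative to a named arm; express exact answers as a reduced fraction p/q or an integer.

recognized (axles ride arm R): planetary set, 31/19/69 teeth
ring teeth: 31 + 2·19 = 69
31(ω_sun−ω_arm) = −69(ω_ring−ω_arm),  ω_sun = 0, ω_ring = 1
31(0−ω_arm) = −69(1−ω_arm)  ⇒  100·ω_arm = 69  ⇒  ω_arm = 69/100
sun–planet mesh: 31·(0−69/100) = −19·(ω_p−ω_arm)  ⇒  ω_p−ω_arm = 2139/1900
ω_p = 69/100 + 2139/1900 = 69/38
exact speed ratio = 69/38

69/38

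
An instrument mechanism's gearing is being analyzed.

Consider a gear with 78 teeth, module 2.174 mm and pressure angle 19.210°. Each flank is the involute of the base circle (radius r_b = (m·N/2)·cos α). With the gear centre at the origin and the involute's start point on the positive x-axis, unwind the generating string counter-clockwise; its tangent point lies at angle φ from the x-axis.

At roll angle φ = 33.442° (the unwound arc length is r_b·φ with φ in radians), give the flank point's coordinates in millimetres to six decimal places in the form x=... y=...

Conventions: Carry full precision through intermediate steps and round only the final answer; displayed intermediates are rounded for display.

single-mesh involute tooth geometry (78T wheel at module 2.174)
pitch radius r_p = m·N/2 = 2.174·78/2 = 84.786000
base radius r_b = r_p·cos α = 84.786000·cos 19.210° = 80.065027
roll angle φ = 33.442° = 0.58367301 rad
x = r_b·(cos φ + φ·sin φ) = 92.563336
y = r_b·(sin φ − φ·cos φ) = 5.128170

x=92.563336 y=5.128170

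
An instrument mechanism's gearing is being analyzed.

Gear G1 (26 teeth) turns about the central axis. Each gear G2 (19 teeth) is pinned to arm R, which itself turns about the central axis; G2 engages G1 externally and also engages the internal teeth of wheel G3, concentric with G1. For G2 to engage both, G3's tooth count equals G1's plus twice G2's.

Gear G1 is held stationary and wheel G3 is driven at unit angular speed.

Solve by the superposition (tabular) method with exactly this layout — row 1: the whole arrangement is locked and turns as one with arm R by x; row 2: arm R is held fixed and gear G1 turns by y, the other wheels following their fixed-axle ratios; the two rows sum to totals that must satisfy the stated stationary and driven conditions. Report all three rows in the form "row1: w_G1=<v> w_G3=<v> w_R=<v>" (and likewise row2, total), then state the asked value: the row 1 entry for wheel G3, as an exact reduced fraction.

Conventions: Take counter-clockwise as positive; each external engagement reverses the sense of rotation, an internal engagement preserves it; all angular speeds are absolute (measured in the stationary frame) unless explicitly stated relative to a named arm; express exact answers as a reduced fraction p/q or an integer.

row1: w_G1=32/45 w_G3=32/45 w_R=32/45
row2: w_G1=-32/45 w_G3=13/45 w_R=0
total: w_G1=0 w_G3=1 w_R=32/45
asked value: 32/45

topology: planetary set — G1 26T / G2 19T / G3 64T, arm = carrier (Willis)
row 1: whole set turns with the arm by x
row 2 — arm fixed, fixed-axis ratios: sun y, ring −(26/64)·y, arm 0
boundary: total ω_sun = x + y = 0 and total ω_ring = x − (26/64)·y = 1  ⇒  y = -32/45, x = 32/45
row 2 ring = −(26/64)·(-32/45) = 13/45
totals (row 1 + row 2): sun 32/45 + (-32/45) = 0, ring 32/45 + 13/45 = 1, arm 32/45 + 0 = 32/45
asked cell (row1, ring) = 32/45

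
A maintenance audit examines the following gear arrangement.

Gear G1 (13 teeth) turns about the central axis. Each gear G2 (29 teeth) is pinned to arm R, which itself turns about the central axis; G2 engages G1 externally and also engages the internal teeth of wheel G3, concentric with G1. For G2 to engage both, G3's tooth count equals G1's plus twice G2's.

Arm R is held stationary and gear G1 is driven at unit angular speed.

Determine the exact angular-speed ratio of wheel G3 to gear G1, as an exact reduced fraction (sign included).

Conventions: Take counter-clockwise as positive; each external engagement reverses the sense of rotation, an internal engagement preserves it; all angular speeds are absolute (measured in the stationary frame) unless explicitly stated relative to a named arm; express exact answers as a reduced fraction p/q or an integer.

topology: planetary set — G1 13T / G2 29T / G3 71T, arm = carrier (Willis)
ring teeth: 13 + 2·29 = 71
13(ω_sun−ω_arm) = −71(ω_ring−ω_arm),  ω_arm = 0, ω_sun = 1
ω_ring = 0 − (13/71)(1−0) = -13/71
ω_out/ω_in = -13/71

-13/71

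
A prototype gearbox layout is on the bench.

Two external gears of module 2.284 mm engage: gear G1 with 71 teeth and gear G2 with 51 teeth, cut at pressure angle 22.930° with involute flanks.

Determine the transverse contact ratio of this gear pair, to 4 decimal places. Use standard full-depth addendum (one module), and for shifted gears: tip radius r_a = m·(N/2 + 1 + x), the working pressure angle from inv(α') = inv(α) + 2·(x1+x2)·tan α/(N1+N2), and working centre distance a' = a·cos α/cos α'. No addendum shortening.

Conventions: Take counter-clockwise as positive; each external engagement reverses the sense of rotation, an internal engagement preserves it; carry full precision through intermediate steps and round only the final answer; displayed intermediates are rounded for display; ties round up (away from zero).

1.6371

single-mesh involute tooth geometry (71T engaging 51T at module 2.284)
base radii: r_b1 = 74.675025, r_b2 = 53.639807
tip radii: r_a1 = 83.366000, r_a2 = 60.526000
no profile shift: α' = α, a' = a
action lengths: √(r_a1²−r_b1²) = 37.061174, √(r_a2²−r_b2²) = 28.038685
base pitch p_b = π·m·cos α = 6.608409
CR = (37.061174 + 28.038685 − 139.324000·sin 22.93000°)/6.608409 = 1.637060
contact ratio ≈ 1.6371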